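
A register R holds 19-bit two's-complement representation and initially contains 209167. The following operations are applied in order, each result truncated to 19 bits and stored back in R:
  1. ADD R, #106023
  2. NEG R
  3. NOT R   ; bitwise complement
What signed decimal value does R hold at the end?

-209099

Start: R = 209167 = 0110011000100001111.
R = 209167 + 106023 = 315190; wraps to -209098 = 1001100111100110110
R = −(-209098) = 209098 = 0110011000011001010
R = NOT 0110011000011001010 = 1001100111100110101 = -209099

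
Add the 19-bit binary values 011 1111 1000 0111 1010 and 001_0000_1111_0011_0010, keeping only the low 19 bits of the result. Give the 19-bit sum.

1010000011110101100

  0111111100001111010
+ 0010000111100110010
= 1010000011110101100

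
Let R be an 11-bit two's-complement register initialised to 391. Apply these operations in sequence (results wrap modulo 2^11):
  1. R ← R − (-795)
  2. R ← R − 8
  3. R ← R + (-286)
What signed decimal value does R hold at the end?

Start: R = 391 = 00110000111.
R = 391 − (-795) = 1186; wraps to -862 = 10010100010
R = -862 − 8 = -870 = 10010011010
R = -870 + (-286) = -1156; wraps to 892 = 01101111100

892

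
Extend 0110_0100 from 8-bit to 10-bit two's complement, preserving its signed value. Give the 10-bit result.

0001100100

MSB of 01100100 is 0; replicate it into the new high bits.
00|01100100 → 0001100100 (still 100).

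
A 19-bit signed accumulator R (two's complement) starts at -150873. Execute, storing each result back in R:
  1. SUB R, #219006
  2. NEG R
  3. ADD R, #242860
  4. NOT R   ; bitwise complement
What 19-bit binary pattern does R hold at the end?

1101010011001111100

Start: R = -150873 = 1011011001010100111.
R = -150873 − 219006 = -369879; wraps to 154409 = 0100101101100101001
R = −(154409) = -154409 = 1011010010011010111
R = -154409 + 242860 = 88451 = 0010101100110000011
R = NOT 0010101100110000011 = 1101010011001111100 = -88452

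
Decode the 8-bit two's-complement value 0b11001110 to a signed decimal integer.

MSB is 1, so the value is negative.
Unsigned reading: 206. Subtract 2^8 = 256: 206 − 256 = -50.

-50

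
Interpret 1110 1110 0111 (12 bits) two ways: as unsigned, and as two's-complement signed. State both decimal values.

Unsigned: 111011100111 = 3815.
Signed: MSB=1 → 3815 − 4096 = -281.

unsigned = 3815, signed = -281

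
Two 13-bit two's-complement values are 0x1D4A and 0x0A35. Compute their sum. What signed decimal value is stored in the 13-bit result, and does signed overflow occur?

0x1D4A = 1110101001010 = -694 (signed)
0x0A35 = 0101000110101 = 2613 (signed)
  1110101001010
+ 0101000110101
= 0011101111111  (discard carry-out 1)
Result 0011101111111: MSB = 0 → value 1919.
Addends have opposite signs, so signed overflow cannot occur.

1919; no overflow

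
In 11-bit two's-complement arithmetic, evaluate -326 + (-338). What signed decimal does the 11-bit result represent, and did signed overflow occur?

-664; no overflow

-326 → 11010111010
-338 → 11010101110
  11010111010
+ 11010101110
= 10101101000  (discard carry-out 1)
Result 10101101000: MSB = 1 → 1384 − 2048 = -664.
Both addends are negative and so is the stored result: no signed overflow.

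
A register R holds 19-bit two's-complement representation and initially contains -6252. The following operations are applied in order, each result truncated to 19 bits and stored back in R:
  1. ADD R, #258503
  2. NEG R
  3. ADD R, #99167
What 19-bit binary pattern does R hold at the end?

1011010101000000100

Start: R = -6252 = 1111110011110010100.
R = -6252 + 258503 = 252251 = 0111101100101011011
R = −(252251) = -252251 = 1000010011010100101
R = -252251 + 99167 = -153084 = 1011010101000000100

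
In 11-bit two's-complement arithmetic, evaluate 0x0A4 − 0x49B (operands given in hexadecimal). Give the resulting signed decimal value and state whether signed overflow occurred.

-1015; overflow

0x0A4 = 00010100100 = 164 (signed)
0x49B = 10010011011 = -869 (signed)
Subtract via negate-and-add: invert 10010011011 + 1 = 01101100101 (i.e. 869).
  00010100100
+ 01101100101
= 10000001001
Result 10000001001: MSB = 1 → 1033 − 2048 = -1015.
Both addends (after negating the subtrahend) are non-negative but the stored result is negative: signed overflow. The true value 164 − (-869) = 1033 lies outside [-1024, 1023].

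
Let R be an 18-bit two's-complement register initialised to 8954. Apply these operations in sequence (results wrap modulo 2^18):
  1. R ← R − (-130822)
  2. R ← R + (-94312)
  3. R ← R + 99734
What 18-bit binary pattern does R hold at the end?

100011011100101110

Start: R = 8954 = 000010001011111010.
R = 8954 − (-130822) = 139776; wraps to -122368 = 100010001000000000
R = -122368 + (-94312) = -216680; wraps to 45464 = 001011000110011000
R = 45464 + 99734 = 145198; wraps to -116946 = 100011011100101110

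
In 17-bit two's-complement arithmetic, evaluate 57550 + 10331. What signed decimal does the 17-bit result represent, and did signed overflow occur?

-63191; overflow

57550 → 01110000011001110
10331 → 00010100001011011
  01110000011001110
+ 00010100001011011
= 10000100100101001
Result 10000100100101001: MSB = 1 → 67881 − 131072 = -63191.
Both addends are non-negative but the stored result is negative: signed overflow. The true value 57550 + 10331 = 67881 lies outside [-65536, 65535].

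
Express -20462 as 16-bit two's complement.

|-20462| = 20462 = 0100111111101110 in 16 bits.
Invert the bits: 1011000000010001. Add 1: 1011000000010010.
Check: 1011000000010010 reads as 45074 − 65536 = -20462.

1011000000010010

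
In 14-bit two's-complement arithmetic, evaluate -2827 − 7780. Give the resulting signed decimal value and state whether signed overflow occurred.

5777; overflow

-2827 → 11010011110101
7780 → 01111001100100
Subtract via negate-and-add: invert 01111001100100 + 1 = 10000110011100 (i.e. -7780).
  11010011110101
+ 10000110011100
= 01011010010001  (discard carry-out 1)
Result 01011010010001: MSB = 0 → value 5777.
Both addends (after negating the subtrahend) are negative but the stored result is non-negative: signed overflow. The true value -2827 − 7780 = -10607 lies outside [-8192, 8191].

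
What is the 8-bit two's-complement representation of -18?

11101110

|-18| = 18 = 00010010 in 8 bits.
Invert the bits: 11101101. Add 1: 11101110.
Check: 11101110 reads as 238 − 256 = -18.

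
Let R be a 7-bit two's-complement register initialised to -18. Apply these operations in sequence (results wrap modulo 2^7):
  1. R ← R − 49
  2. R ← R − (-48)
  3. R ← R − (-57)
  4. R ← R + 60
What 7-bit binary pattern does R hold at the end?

1100010

Start: R = -18 = 1101110.
R = -18 − 49 = -67; wraps to 61 = 0111101
R = 61 − (-48) = 109; wraps to -19 = 1101101
R = -19 − (-57) = 38 = 0100110
R = 38 + 60 = 98; wraps to -30 = 1100010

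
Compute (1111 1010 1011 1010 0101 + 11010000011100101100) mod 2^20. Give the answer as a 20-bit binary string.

  11111010101110100101
+ 11010000011100101100
= 11001011001011010001  (discard carry-out 1)

11001011001011010001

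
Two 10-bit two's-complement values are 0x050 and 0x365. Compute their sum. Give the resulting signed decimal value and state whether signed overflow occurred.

-75; no overflow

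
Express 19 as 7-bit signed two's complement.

19 is non-negative, so write it directly in 7 bits: 0010011.

0010011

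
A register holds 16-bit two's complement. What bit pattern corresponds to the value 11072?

0010101101000000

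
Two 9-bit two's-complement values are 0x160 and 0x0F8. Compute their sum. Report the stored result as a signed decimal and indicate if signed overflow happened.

0x160 = 101100000 = -160 (signed)
0x0F8 = 011111000 = 248 (signed)
  101100000
+ 011111000
= 001011000  (discard carry-out 1)
Result 001011000: MSB = 0 → value 88.
Addends have opposite signs, so signed overflow cannot occur.

88; no overflow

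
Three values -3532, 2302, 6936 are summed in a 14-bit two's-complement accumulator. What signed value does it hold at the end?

5706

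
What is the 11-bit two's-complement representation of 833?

833 is non-negative, so write it directly in 11 bits: 01101000001.

01101000001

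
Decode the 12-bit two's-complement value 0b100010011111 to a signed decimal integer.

MSB is 1, so the value is negative.
Invert: 011101100000. Add 1: 011101100001 = 1889. So the value is −1889.

-1889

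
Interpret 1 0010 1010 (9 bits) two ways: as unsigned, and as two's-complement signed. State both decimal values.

unsigned = 298, signed = -214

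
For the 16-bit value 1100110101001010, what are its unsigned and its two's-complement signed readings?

Unsigned: 1100110101001010 = 52554.
Signed: MSB=1 → 52554 − 65536 = -12982.

unsigned = 52554, signed = -12982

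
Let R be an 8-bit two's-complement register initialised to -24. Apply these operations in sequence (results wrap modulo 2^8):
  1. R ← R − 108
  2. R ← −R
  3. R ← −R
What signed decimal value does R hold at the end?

124

Start: R = -24 = 11101000.
R = -24 − 108 = -132; wraps to 124 = 01111100
R = −(124) = -124 = 10000100
R = −(-124) = 124 = 01111100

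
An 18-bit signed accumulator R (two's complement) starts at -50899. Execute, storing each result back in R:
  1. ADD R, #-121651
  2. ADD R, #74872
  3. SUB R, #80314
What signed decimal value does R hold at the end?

Start: R = -50899 = 110011100100101101.
R = -50899 + (-121651) = -172550; wraps to 89594 = 010101110111111010
R = 89594 + 74872 = 164466; wraps to -97678 = 101000001001110010
R = -97678 − 80314 = -177992; wraps to 84152 = 010100100010111000

84152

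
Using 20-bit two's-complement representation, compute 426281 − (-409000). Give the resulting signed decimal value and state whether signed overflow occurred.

426281 → 01101000000100101001
-409000 → 10011100001001011000
Subtract via negate-and-add: invert 10011100001001011000 + 1 = 01100011110110101000 (i.e. 409000).
  01101000000100101001
+ 01100011110110101000
= 11001011111011010001
Result 11001011111011010001: MSB = 1 → 835281 − 1048576 = -213295.
Both addends (after negating the subtrahend) are non-negative but the stored result is negative: signed overflow. The true value 426281 − (-409000) = 835281 lies outside [-524288, 524287].

-213295; overflow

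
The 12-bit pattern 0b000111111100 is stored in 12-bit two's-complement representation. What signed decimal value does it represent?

MSB is 0, so the value is non-negative: 000111111100 = 508.

508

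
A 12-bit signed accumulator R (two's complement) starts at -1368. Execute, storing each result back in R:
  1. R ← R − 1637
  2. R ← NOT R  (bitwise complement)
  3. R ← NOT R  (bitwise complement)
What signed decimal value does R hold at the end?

Start: R = -1368 = 101010101000.
R = -1368 − 1637 = -3005; wraps to 1091 = 010001000011
R = NOT 010001000011 = 101110111100 = -1092
R = NOT 101110111100 = 010001000011 = 1091

1091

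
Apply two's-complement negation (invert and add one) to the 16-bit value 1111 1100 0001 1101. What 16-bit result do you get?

Invert: 0000001111100010. Add 1: 0000001111100011.
Check: 1111110000011101 = -995, 0000001111100011 = 995.

0000001111100011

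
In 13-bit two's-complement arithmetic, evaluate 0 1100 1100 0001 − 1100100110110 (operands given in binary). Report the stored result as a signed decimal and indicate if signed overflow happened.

0 1100 1100 0001 → 0110011000001 = 3265 (signed)
1100100110110 = -1738 (signed)
Subtract via negate-and-add: invert 1100100110110 + 1 = 0011011001010 (i.e. 1738).
  0110011000001
+ 0011011001010
= 1001110001011
Result 1001110001011: MSB = 1 → 5003 − 8192 = -3189.
Both addends (after negating the subtrahend) are non-negative but the stored result is negative: signed overflow. The true value 3265 − (-1738) = 5003 lies outside [-4096, 4095].

-3189; overflow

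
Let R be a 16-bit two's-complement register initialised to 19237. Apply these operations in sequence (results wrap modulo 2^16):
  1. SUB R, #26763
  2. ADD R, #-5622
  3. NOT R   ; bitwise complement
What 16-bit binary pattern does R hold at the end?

Start: R = 19237 = 0100101100100101.
R = 19237 − 26763 = -7526 = 1110001010011010
R = -7526 + (-5622) = -13148 = 1100110010100100
R = NOT 1100110010100100 = 0011001101011011 = 13147

0011001101011011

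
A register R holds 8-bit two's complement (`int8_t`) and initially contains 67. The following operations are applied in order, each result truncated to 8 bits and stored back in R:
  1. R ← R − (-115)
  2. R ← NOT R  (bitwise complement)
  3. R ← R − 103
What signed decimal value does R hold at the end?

-30

Start: R = 67 = 01000011.
R = 67 − (-115) = 182; wraps to -74 = 10110110
R = NOT 10110110 = 01001001 = 73
R = 73 − 103 = -30 = 11100010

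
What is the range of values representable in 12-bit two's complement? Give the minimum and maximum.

Minimum: −2^11 = -2048.
Maximum: 2^11 − 1 = 2047.

min = -2048, max = 2047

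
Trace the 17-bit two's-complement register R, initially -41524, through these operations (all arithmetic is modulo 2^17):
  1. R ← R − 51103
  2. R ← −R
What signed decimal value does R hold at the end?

-38445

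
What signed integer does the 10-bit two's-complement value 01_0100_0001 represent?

MSB is 0, so the value is non-negative: 0101000001 = 321.

321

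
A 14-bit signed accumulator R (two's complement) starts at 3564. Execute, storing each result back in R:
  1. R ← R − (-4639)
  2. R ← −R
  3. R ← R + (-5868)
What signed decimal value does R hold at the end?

2313

Start: R = 3564 = 00110111101100.
R = 3564 − (-4639) = 8203; wraps to -8181 = 10000000001011
R = −(-8181) = 8181 = 01111111110101
R = 8181 + (-5868) = 2313 = 00100100001001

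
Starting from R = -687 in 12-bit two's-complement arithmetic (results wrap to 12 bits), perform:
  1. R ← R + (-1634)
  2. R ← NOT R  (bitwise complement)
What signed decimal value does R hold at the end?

-1776

Start: R = -687 = 110101010001.
R = -687 + (-1634) = -2321; wraps to 1775 = 011011101111
R = NOT 011011101111 = 100100010000 = -1776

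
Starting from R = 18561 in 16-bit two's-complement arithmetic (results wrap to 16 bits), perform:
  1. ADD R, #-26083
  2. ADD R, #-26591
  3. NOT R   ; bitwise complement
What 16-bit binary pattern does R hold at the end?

Start: R = 18561 = 0100100010000001.
R = 18561 + (-26083) = -7522 = 1110001010011110
R = -7522 + (-26591) = -34113; wraps to 31423 = 0111101010111111
R = NOT 0111101010111111 = 1000010101000000 = -31424

1000010101000000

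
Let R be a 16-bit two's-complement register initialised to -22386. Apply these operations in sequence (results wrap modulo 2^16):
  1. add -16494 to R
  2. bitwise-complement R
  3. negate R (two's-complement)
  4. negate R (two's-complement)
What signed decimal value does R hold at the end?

Start: R = -22386 = 1010100010001110.
R = -22386 + (-16494) = -38880; wraps to 26656 = 0110100000100000
R = NOT 0110100000100000 = 1001011111011111 = -26657
R = −(-26657) = 26657 = 0110100000100001
R = −(26657) = -26657 = 1001011111011111

-26657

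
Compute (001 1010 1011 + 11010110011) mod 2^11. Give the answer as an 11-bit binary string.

00001011110

  00110101011
+ 11010110011
= 00001011110  (discard carry-out 1)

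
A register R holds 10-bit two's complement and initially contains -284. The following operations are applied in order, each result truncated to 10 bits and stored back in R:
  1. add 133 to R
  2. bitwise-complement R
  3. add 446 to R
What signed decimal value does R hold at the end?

Start: R = -284 = 1011100100.
R = -284 + 133 = -151 = 1101101001
R = NOT 1101101001 = 0010010110 = 150
R = 150 + 446 = 596; wraps to -428 = 1001010100

-428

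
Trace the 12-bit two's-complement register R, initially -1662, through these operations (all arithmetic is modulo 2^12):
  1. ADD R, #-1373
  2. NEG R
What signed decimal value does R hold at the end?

Start: R = -1662 = 100110000010.
R = -1662 + (-1373) = -3035; wraps to 1061 = 010000100101
R = −(1061) = -1061 = 101111011011

-1061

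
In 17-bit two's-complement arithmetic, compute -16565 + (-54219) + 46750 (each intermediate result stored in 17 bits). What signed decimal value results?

-24034

-16565 + (-54219) = -70784 → wraps to 60288 (01110101110000000)
60288 + 46750 = 107038 → wraps to -24034 (11010001000011110)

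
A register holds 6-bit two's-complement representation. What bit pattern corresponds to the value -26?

|-26| = 26 = 011010 in 6 bits.
Invert the bits: 100101. Add 1: 100110.
Check: 100110 reads as 38 − 64 = -26.

100110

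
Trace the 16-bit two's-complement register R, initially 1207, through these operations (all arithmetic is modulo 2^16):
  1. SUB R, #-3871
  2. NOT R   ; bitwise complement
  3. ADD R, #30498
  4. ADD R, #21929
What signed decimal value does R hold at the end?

-18188

Start: R = 1207 = 0000010010110111.
R = 1207 − (-3871) = 5078 = 0001001111010110
R = NOT 0001001111010110 = 1110110000101001 = -5079
R = -5079 + 30498 = 25419 = 0110001101001011
R = 25419 + 21929 = 47348; wraps to -18188 = 1011100011110100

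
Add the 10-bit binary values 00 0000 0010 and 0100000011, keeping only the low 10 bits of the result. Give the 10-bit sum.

0100000101

  0000000010
+ 0100000011
= 0100000101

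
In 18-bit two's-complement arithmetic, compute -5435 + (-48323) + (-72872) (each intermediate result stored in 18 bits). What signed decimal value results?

-5435 + (-48323) = -53758 (110010111000000010)
-53758 + (-72872) = -126630 (100001000101011010)

-126630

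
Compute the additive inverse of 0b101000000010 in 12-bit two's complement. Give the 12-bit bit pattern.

Invert: 010111111101. Add 1: 010111111110.

010111111110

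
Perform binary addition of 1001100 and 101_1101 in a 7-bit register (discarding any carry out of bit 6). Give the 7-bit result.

  1001100
+ 1011101
= 0101001  (discard carry-out 1)

0101001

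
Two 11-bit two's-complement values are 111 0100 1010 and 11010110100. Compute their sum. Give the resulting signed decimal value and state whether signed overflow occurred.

-514; no overflow

111 0100 1010 → 11101001010 = -182 (signed)
11010110100 = -332 (signed)
  11101001010
+ 11010110100
= 10111111110  (discard carry-out 1)
Result 10111111110: MSB = 1 → 1534 − 2048 = -514.
Both addends are negative and so is the stored result: no signed overflow.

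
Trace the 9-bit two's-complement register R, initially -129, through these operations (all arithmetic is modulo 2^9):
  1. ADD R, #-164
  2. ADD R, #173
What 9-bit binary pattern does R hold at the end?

Start: R = -129 = 101111111.
R = -129 + (-164) = -293; wraps to 219 = 011011011
R = 219 + 173 = 392; wraps to -120 = 110001000

110001000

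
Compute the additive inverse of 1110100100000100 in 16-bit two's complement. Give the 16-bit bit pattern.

0001011011111100

Invert: 0001011011111011. Add 1: 0001011011111100.
Check: 1110100100000100 = -5884, 0001011011111100 = 5884.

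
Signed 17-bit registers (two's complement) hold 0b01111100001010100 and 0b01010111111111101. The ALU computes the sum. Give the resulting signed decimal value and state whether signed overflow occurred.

0b01111100001010100 → 01111100001010100 = 63572 (signed)
0b01010111111111101 → 01010111111111101 = 45053 (signed)
  01111100001010100
+ 01010111111111101
= 11010100001010001
Result 11010100001010001: MSB = 1 → 108625 − 131072 = -22447.
Both addends are non-negative but the stored result is negative: signed overflow. The true value 63572 + 45053 = 108625 lies outside [-65536, 65535].

-22447; overflow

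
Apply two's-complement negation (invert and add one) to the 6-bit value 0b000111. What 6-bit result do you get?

Invert: 111000. Add 1: 111001.
Check: 000111 = 7, 111001 = -7.

111001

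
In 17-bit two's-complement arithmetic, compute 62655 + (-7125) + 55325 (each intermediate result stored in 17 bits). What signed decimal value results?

-20217

62655 + (-7125) = 55530 (01101100011101010)
55530 + 55325 = 110855 → wraps to -20217 (11011000100000111)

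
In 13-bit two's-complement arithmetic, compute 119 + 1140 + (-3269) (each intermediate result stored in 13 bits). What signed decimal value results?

-2010

119 + 1140 = 1259 (0010011101011)
1259 + (-3269) = -2010 (1100000100110)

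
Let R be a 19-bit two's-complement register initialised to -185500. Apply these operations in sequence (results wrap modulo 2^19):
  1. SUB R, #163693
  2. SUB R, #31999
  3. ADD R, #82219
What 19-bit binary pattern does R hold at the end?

Start: R = -185500 = 1010010101101100100.
R = -185500 − 163693 = -349193; wraps to 175095 = 0101010101111110111
R = 175095 − 31999 = 143096 = 0100010111011111000
R = 143096 + 82219 = 225315 = 0110111000000100011

0110111000000100011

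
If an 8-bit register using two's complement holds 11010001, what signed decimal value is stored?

MSB is 1, so the value is negative.
Unsigned reading: 209. Subtract 2^8 = 256: 209 − 256 = -47.

-47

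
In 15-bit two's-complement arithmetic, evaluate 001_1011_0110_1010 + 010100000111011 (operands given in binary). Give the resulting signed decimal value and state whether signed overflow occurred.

-15451; overflow

001_1011_0110_1010 → 001101101101010 = 7018 (signed)
010100000111011 = 10299 (signed)
  001101101101010
+ 010100000111011
= 100001110100101
Result 100001110100101: MSB = 1 → 17317 − 32768 = -15451.
Both addends are non-negative but the stored result is negative: signed overflow. The true value 7018 + 10299 = 17317 lies outside [-16384, 16383].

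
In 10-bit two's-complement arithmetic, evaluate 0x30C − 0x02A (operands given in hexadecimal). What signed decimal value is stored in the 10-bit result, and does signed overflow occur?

-286; no overflow

0x30C = 1100001100 = -244 (signed)
0x02A = 0000101010 = 42 (signed)
Subtract via negate-and-add: invert 0000101010 + 1 = 1111010110 (i.e. -42).
  1100001100
+ 1111010110
= 1011100010  (discard carry-out 1)
Result 1011100010: MSB = 1 → 738 − 1024 = -286.
Both addends (after negating the subtrahend) are negative and so is the stored result: no signed overflow.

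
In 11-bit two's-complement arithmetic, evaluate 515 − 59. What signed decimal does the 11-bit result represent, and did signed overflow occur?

456; no overflow

515 → 01000000011
59 → 00000111011
Subtract via negate-and-add: invert 00000111011 + 1 = 11111000101 (i.e. -59).
  01000000011
+ 11111000101
= 00111001000  (discard carry-out 1)
Result 00111001000: MSB = 0 → value 456.
Addends (after negating the subtrahend) have opposite signs, so signed overflow cannot occur.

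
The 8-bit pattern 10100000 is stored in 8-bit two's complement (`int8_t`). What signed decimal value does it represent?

-96

MSB is 1, so the value is negative.
Invert: 01011111. Add 1: 01100000 = 96. So the value is −96.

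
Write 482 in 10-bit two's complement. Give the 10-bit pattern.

482 is non-negative, so write it directly in 10 bits: 0111100010.

0111100010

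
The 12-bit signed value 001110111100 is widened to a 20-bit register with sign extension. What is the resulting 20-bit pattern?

00000000001110111100

MSB of 001110111100 is 0; replicate it into the new high bits.
00000000|001110111100 → 00000000001110111100 (still 956).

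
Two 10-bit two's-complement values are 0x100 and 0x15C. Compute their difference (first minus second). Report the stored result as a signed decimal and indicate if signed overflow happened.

-92; no overflow

0x100 = 0100000000 = 256 (signed)
0x15C = 0101011100 = 348 (signed)
Subtract via negate-and-add: invert 0101011100 + 1 = 1010100100 (i.e. -348).
  0100000000
+ 1010100100
= 1110100100
Result 1110100100: MSB = 1 → 932 − 1024 = -92.
Addends (after negating the subtrahend) have opposite signs, so signed overflow cannot occur.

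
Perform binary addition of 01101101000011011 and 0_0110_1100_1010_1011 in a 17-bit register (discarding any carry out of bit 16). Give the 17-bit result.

10100011011000110

  01101101000011011
+ 00110110010101011
= 10100011011000110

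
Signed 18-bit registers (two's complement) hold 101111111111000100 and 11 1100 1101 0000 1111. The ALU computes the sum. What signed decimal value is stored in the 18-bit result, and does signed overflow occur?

101111111111000100 = -65596 (signed)
11 1100 1101 0000 1111 → 111100110100001111 = -13041 (signed)
  101111111111000100
+ 111100110100001111
= 101100110011010011  (discard carry-out 1)
Result 101100110011010011: MSB = 1 → 183507 − 262144 = -78637.
Both addends are negative and so is the stored result: no signed overflow.

-78637; no overflow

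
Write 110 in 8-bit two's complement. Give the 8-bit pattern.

110 is non-negative, so write it directly in 8 bits: 01101110.

01101110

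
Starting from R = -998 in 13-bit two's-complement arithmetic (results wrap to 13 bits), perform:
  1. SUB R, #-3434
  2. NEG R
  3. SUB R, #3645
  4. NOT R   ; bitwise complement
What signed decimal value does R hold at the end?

Start: R = -998 = 1110000011010.
R = -998 − (-3434) = 2436 = 0100110000100
R = −(2436) = -2436 = 1011001111100
R = -2436 − 3645 = -6081; wraps to 2111 = 0100000111111
R = NOT 0100000111111 = 1011111000000 = -2112

-2112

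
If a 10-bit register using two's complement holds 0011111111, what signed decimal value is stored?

MSB is 0, so the value is non-negative: 0011111111 = 255.

255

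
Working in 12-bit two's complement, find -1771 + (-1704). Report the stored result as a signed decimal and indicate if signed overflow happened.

-1771 → 100100010101
-1704 → 100101011000
  100100010101
+ 100101011000
= 001001101101  (discard carry-out 1)
Result 001001101101: MSB = 0 → value 621.
Both addends are negative but the stored result is non-negative: signed overflow. The true value -1771 + (-1704) = -3475 lies outside [-2048, 2047].

621; overflow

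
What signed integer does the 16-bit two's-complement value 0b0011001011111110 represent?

13054

MSB is 0, so the value is non-negative: 0011001011111110 = 13054.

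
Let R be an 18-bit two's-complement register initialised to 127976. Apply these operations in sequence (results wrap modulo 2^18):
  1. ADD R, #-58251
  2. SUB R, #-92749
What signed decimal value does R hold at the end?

Start: R = 127976 = 011111001111101000.
R = 127976 + (-58251) = 69725 = 010001000001011101
R = 69725 − (-92749) = 162474; wraps to -99670 = 100111101010101010

-99670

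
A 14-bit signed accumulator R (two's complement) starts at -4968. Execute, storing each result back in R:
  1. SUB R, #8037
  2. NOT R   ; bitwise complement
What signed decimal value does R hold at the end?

-3380

Start: R = -4968 = 10110010011000.
R = -4968 − 8037 = -13005; wraps to 3379 = 00110100110011
R = NOT 00110100110011 = 11001011001100 = -3380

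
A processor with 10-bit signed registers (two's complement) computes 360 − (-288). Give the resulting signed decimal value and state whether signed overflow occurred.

-376; overflow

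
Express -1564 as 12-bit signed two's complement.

100111100100

|-1564| = 1564 = 011000011100 in 12 bits.
Invert the bits: 100111100011. Add 1: 100111100100.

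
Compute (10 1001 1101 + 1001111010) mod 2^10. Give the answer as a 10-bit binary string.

  1010011101
+ 1001111010
= 0100010111  (discard carry-out 1)

0100010111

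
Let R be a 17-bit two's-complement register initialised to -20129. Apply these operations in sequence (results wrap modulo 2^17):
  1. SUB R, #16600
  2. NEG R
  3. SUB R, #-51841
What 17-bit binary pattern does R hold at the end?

10101100111111010

Start: R = -20129 = 11011000101011111.
R = -20129 − 16600 = -36729 = 10111000010000111
R = −(-36729) = 36729 = 01000111101111001
R = 36729 − (-51841) = 88570; wraps to -42502 = 10101100111111010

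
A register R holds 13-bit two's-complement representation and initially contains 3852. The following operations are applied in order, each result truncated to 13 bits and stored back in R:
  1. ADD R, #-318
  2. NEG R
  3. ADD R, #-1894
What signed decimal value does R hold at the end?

Start: R = 3852 = 0111100001100.
R = 3852 + (-318) = 3534 = 0110111001110
R = −(3534) = -3534 = 1001000110010
R = -3534 + (-1894) = -5428; wraps to 2764 = 0101011001100

2764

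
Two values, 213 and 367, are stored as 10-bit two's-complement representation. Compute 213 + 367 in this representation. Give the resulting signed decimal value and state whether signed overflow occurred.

-444; overflow

213 → 0011010101
367 → 0101101111
  0011010101
+ 0101101111
= 1001000100
Result 1001000100: MSB = 1 → 580 − 1024 = -444.
Both addends are non-negative but the stored result is negative: signed overflow. The true value 213 + 367 = 580 lies outside [-512, 511].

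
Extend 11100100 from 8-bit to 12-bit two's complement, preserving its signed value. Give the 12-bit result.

111111100100

MSB of 11100100 is 1; replicate it into the new high bits.
1111|11100100 → 111111100100 (still -28).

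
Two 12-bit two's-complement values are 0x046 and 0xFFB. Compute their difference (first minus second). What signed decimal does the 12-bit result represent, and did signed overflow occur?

75; no overflow

0x046 = 000001000110 = 70 (signed)
0xFFB = 111111111011 = -5 (signed)
Subtract via negate-and-add: invert 111111111011 + 1 = 000000000101 (i.e. 5).
  000001000110
+ 000000000101
= 000001001011
Result 000001001011: MSB = 0 → value 75.
Both addends (after negating the subtrahend) are non-negative and so is the stored result: no signed overflow.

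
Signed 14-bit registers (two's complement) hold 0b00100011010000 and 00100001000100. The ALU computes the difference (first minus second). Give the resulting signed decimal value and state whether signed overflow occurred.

140; no overflow

0b00100011010000 → 00100011010000 = 2256 (signed)
00100001000100 = 2116 (signed)
Subtract via negate-and-add: invert 00100001000100 + 1 = 11011110111100 (i.e. -2116).
  00100011010000
+ 11011110111100
= 00000010001100  (discard carry-out 1)
Result 00000010001100: MSB = 0 → value 140.
Addends (after negating the subtrahend) have opposite signs, so signed overflow cannot occur.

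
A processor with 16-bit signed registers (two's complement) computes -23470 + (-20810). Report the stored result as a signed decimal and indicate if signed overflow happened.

21256; overflow

-23470 → 1010010001010010
-20810 → 1010111010110110
  1010010001010010
+ 1010111010110110
= 0101001100001000  (discard carry-out 1)
Result 0101001100001000: MSB = 0 → value 21256.
Both addends are negative but the stored result is non-negative: signed overflow. The true value -23470 + (-20810) = -44280 lies outside [-32768, 32767].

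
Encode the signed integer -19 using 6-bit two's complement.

101101

|-19| = 19 = 010011 in 6 bits.
Invert the bits: 101100. Add 1: 101101.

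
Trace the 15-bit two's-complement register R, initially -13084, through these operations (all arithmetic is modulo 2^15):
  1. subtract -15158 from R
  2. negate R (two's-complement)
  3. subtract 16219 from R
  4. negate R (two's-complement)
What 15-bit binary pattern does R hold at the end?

Start: R = -13084 = 100110011100100.
R = -13084 − (-15158) = 2074 = 000100000011010
R = −(2074) = -2074 = 111011111100110
R = -2074 − 16219 = -18293; wraps to 14475 = 011100010001011
R = −(14475) = -14475 = 100011101110101

100011101110101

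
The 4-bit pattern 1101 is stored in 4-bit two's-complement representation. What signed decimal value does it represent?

MSB is 1, so the value is negative.
Invert: 0010. Add 1: 0011 = 3. So the value is −3.

-3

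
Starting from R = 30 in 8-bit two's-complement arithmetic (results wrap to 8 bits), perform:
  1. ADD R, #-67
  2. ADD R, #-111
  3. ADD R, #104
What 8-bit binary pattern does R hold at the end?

Start: R = 30 = 00011110.
R = 30 + (-67) = -37 = 11011011
R = -37 + (-111) = -148; wraps to 108 = 01101100
R = 108 + 104 = 212; wraps to -44 = 11010100

11010100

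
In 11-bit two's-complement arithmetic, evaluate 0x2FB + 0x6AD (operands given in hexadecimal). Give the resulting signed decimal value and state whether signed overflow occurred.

424; no overflow

0x2FB = 01011111011 = 763 (signed)
0x6AD = 11010101101 = -339 (signed)
  01011111011
+ 11010101101
= 00110101000  (discard carry-out 1)
Result 00110101000: MSB = 0 → value 424.
Addends have opposite signs, so signed overflow cannot occur.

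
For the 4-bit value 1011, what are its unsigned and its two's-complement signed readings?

unsigned = 11, signed = -5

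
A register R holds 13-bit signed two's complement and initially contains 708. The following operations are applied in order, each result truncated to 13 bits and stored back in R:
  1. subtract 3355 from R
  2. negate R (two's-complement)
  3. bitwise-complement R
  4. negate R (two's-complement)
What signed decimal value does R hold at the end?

Start: R = 708 = 0001011000100.
R = 708 − 3355 = -2647 = 1010110101001
R = −(-2647) = 2647 = 0101001010111
R = NOT 0101001010111 = 1010110101000 = -2648
R = −(-2648) = 2648 = 0101001011000

2648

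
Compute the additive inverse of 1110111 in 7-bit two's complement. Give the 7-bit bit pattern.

Invert: 0001000. Add 1: 0001001.
Check: 1110111 = -9, 0001001 = 9.

0001001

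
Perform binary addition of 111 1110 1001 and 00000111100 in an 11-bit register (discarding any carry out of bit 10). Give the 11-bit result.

00000100101

  11111101001
+ 00000111100
= 00000100101  (discard carry-out 1)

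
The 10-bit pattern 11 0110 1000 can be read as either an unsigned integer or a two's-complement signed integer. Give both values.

unsigned = 872, signed = -152

Unsigned: 1101101000 = 872.
Signed: MSB=1 → 872 − 1024 = -152.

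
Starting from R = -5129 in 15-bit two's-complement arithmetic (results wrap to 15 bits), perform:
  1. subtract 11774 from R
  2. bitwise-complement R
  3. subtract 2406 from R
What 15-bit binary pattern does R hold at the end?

011100010100000

Start: R = -5129 = 110101111110111.
R = -5129 − 11774 = -16903; wraps to 15865 = 011110111111001
R = NOT 011110111111001 = 100001000000110 = -15866
R = -15866 − 2406 = -18272; wraps to 14496 = 011100010100000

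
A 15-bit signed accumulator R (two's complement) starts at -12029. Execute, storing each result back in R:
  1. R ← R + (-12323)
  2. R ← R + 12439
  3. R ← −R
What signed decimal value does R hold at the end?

11913

Start: R = -12029 = 101000100000011.
R = -12029 + (-12323) = -24352; wraps to 8416 = 010000011100000
R = 8416 + 12439 = 20855; wraps to -11913 = 101000101110111
R = −(-11913) = 11913 = 010111010001001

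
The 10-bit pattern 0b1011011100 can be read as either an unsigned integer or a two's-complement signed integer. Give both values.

Unsigned: 1011011100 = 732.
Signed: MSB=1 → 732 − 1024 = -292.

unsigned = 732, signed = -292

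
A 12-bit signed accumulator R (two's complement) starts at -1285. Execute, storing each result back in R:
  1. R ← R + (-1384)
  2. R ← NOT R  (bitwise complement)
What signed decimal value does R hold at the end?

-1428

Start: R = -1285 = 101011111011.
R = -1285 + (-1384) = -2669; wraps to 1427 = 010110010011
R = NOT 010110010011 = 101001101100 = -1428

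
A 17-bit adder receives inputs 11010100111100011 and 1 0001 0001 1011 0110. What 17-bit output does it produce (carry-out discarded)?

  11010100111100011
+ 10001000110110110
= 01011101110011001  (discard carry-out 1)

01011101110011001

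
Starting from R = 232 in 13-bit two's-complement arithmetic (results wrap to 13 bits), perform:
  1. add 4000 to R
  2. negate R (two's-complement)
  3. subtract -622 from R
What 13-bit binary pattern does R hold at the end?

1000111100110

Start: R = 232 = 0000011101000.
R = 232 + 4000 = 4232; wraps to -3960 = 1000010001000
R = −(-3960) = 3960 = 0111101111000
R = 3960 − (-622) = 4582; wraps to -3610 = 1000111100110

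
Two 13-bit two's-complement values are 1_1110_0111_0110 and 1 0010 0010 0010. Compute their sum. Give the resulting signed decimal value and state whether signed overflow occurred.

-3944; no overflow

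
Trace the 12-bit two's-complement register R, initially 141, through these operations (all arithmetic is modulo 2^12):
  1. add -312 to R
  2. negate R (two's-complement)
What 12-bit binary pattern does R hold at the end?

000010101011

Start: R = 141 = 000010001101.
R = 141 + (-312) = -171 = 111101010101
R = −(-171) = 171 = 000010101011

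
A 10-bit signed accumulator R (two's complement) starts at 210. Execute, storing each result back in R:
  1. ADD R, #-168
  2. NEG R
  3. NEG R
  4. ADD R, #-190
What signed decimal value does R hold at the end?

-148

Start: R = 210 = 0011010010.
R = 210 + (-168) = 42 = 0000101010
R = −(42) = -42 = 1111010110
R = −(-42) = 42 = 0000101010
R = 42 + (-190) = -148 = 1101101100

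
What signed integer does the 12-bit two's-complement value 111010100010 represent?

MSB is 1, so the value is negative.
Invert: 000101011101. Add 1: 000101011110 = 350. So the value is −350.

-350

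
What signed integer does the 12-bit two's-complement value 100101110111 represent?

-1673

MSB is 1, so the value is negative.
Unsigned reading: 2423. Subtract 2^12 = 4096: 2423 − 4096 = -1673.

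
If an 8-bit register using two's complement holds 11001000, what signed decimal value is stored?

-56

MSB is 1, so the value is negative.
Unsigned reading: 200. Subtract 2^8 = 256: 200 − 256 = -56.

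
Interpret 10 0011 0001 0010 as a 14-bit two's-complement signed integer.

-7406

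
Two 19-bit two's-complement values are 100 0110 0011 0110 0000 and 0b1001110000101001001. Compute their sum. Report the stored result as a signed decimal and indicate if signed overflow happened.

83113; overflow

100 0110 0011 0110 0000 → 1000110001101100000 = -236704 (signed)
0b1001110000101001001 → 1001110000101001001 = -204471 (signed)
  1000110001101100000
+ 1001110000101001001
= 0010100010010101001  (discard carry-out 1)
Result 0010100010010101001: MSB = 0 → value 83113.
Both addends are negative but the stored result is non-negative: signed overflow. The true value -236704 + (-204471) = -441175 lies outside [-262144, 262143].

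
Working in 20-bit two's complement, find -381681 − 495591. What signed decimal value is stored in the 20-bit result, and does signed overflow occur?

-381681 → 10100010110100001111
495591 → 01111000111111100111
Subtract via negate-and-add: invert 01111000111111100111 + 1 = 10000111000000011001 (i.e. -495591).
  10100010110100001111
+ 10000111000000011001
= 00101001110100101000  (discard carry-out 1)
Result 00101001110100101000: MSB = 0 → value 171304.
Both addends (after negating the subtrahend) are negative but the stored result is non-negative: signed overflow. The true value -381681 − 495591 = -877272 lies outside [-524288, 524287].

171304; overflow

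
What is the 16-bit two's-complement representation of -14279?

1100100000111001

|-14279| = 14279 = 0011011111000111 in 16 bits.
Invert the bits: 1100100000111000. Add 1: 1100100000111001.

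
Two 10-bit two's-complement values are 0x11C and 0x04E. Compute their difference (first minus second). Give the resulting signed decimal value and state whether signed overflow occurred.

0x11C = 0100011100 = 284 (signed)
0x04E = 0001001110 = 78 (signed)
Subtract via negate-and-add: invert 0001001110 + 1 = 1110110010 (i.e. -78).
  0100011100
+ 1110110010
= 0011001110  (discard carry-out 1)
Result 0011001110: MSB = 0 → value 206.
Addends (after negating the subtrahend) have opposite signs, so signed overflow cannot occur.

206; no overflow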